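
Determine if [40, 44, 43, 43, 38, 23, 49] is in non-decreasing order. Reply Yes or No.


Check consecutive pairs:
  40 <= 44? True
  44 <= 43? False
  43 <= 43? True
  43 <= 38? False
  38 <= 23? False
  23 <= 49? True
3 consecutive pair(s) are out of order, so the list is not sorted.
Final answer: No


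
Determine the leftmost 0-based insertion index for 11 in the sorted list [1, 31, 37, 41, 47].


List is sorted: [1, 31, 37, 41, 47]
We need the leftmost position where 11 can be inserted, i.e. the first index whose element is >= 11 (or the end of the list if none is).
Binary search with low=0, high=5 (0-based indices):
  low=0, high=5, mid=2: a[2]=37 >= 11, so high = 2
  low=0, high=2, mid=1: a[1]=31 >= 11, so high = 1
  low=0, high=1, mid=0: a[0]=1 < 11, so low = 1
Now low = high = 1, so the insertion index is 1.
Final answer: 1


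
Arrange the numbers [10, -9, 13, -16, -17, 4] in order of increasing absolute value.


Compute absolute values:
  |10| = 10
  |-9| = 9
  |13| = 13
  |-16| = 16
  |-17| = 17
  |4| = 4
Absolute values in increasing order: 4 < 9 < 10 < 13 < 16 < 17
Listing the original numbers in that order gives the answer.
Final answer: [4, -9, 10, 13, -16, -17]


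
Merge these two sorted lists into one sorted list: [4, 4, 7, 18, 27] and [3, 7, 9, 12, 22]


List A: [4, 4, 7, 18, 27]
List B: [3, 7, 9, 12, 22]
Repeatedly compare the front elements and take the smaller:
  4 vs 3 -> take 3
  4 vs 7 -> take 4
  4 vs 7 -> take 4
  7 vs 7 -> take 7
  18 vs 7 -> take 7
  18 vs 9 -> take 9
  18 vs 12 -> take 12
  18 vs 22 -> take 18
  27 vs 22 -> take 22
  B is exhausted; append the rest of A: [27]
Final answer: [3, 4, 4, 7, 7, 9, 12, 18, 22, 27]


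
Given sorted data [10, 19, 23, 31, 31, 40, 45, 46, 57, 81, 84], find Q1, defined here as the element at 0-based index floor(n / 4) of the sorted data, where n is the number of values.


The list has n = 11 elements.
Q1 index = floor(11 / 4) = floor(2.75) = 2
Counting from index 0 in the sorted data, the element at index 2 is 23.
Final answer: 23


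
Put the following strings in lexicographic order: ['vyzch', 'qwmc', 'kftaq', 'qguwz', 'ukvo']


Compare strings character by character (the first differing letter decides):
  'kftaq' < 'qguwz' since 'k' < 'q' at position 1
  'qguwz' < 'qwmc' since 'g' < 'w' at position 2
  'qwmc' < 'ukvo' since 'q' < 'u' at position 1
  'ukvo' < 'vyzch' since 'u' < 'v' at position 1
Chaining these comparisons gives the alphabetical order.
Final answer: ['kftaq', 'qguwz', 'qwmc', 'ukvo', 'vyzch']


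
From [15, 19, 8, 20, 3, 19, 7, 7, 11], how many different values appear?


List all unique values:
Distinct values: [3, 7, 8, 11, 15, 19, 20]
Count = 7
Final answer: 7


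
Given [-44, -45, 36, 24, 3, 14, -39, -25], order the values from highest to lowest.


Original list: [-44, -45, 36, 24, 3, 14, -39, -25]
Repeatedly take the largest remaining element:
  Remaining [-44, -45, 36, 24, 3, 14, -39, -25] -> largest is 36
  Remaining [-44, -45, 24, 3, 14, -39, -25] -> largest is 24
  Remaining [-44, -45, 3, 14, -39, -25] -> largest is 14
  Remaining [-44, -45, 3, -39, -25] -> largest is 3
  Remaining [-44, -45, -39, -25] -> largest is -25
  Remaining [-44, -45, -39] -> largest is -39
  Remaining [-44, -45] -> largest is -44
  Remaining [-45] -> largest is -45
Collecting the picks in order gives the descending list.
Final answer: [36, 24, 14, 3, -25, -39, -44, -45]


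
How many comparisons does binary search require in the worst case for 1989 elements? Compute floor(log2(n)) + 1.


Binary search halves the search space each step.
Maximum comparisons = floor(log2(1989)) + 1
log2(1989) = 10.9578
floor(log2(1989)) = 10, so 10 + 1 = 11
Final answer: 11


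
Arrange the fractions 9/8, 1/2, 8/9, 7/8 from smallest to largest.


Convert to decimal for comparison:
  9/8 = 1.125
  1/2 = 0.5
  8/9 = 0.8889
  7/8 = 0.875
Decimals in increasing order: 0.5 < 0.875 < 0.8889 < 1.125
Writing each back as its fraction gives the sorted order.
Final answer: 1/2, 7/8, 8/9, 9/8


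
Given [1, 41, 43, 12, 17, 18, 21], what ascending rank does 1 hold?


Sort ascending: [1, 12, 17, 18, 21, 41, 43]
Find 1 in the sorted list.
1 is at position 1 (1-indexed).
Final answer: 1


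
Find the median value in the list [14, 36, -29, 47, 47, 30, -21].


First, sort the list: [-29, -21, 14, 30, 36, 47, 47]
The list has 7 elements (odd count).
The middle index is 3 (0-based), and the element there is 30.
Final answer: 30


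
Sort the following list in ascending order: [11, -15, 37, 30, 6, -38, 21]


Original list: [11, -15, 37, 30, 6, -38, 21]
Repeatedly take the smallest remaining element:
  Remaining [11, -15, 37, 30, 6, -38, 21] -> smallest is -38
  Remaining [11, -15, 37, 30, 6, 21] -> smallest is -15
  Remaining [11, 37, 30, 6, 21] -> smallest is 6
  Remaining [11, 37, 30, 21] -> smallest is 11
  Remaining [37, 30, 21] -> smallest is 21
  Remaining [37, 30] -> smallest is 30
  Remaining [37] -> smallest is 37
Collecting the picks in order gives the sorted list.
Final answer: [-38, -15, 6, 11, 21, 30, 37]


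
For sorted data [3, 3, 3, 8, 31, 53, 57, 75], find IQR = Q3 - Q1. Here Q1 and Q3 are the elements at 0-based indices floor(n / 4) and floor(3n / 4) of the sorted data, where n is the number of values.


The data has n = 8 elements.
Q1 index = floor(8 / 4) = floor(2) = 2; Q3 index = floor(3 * 8 / 4) = floor(6) = 6
Q1 = element at index 2 = 3
Q3 = element at index 6 = 57
IQR = 57 - 3 = 54
Final answer: 54


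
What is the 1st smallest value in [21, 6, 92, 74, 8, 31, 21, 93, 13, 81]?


Sort ascending: [6, 8, 13, 21, 21, 31, 74, 81, 92, 93]
The 1st element (1-indexed) is at index 0.
Value = 6
Final answer: 6


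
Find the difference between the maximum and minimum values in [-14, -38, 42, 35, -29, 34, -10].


Maximum value: 42
Minimum value: -38
Range = 42 - (-38) = 80
Final answer: 80


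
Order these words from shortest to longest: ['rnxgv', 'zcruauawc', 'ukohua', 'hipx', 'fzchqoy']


Compute lengths:
  'rnxgv' has length 5
  'zcruauawc' has length 9
  'ukohua' has length 6
  'hipx' has length 4
  'fzchqoy' has length 7
Lengths in increasing order: 4 < 5 < 6 < 7 < 9
Listing the words in that order gives the answer.
Final answer: ['hipx', 'rnxgv', 'ukohua', 'fzchqoy', 'zcruauawc']


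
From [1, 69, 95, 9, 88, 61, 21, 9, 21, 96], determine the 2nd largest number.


Sort descending: [96, 95, 88, 69, 61, 21, 21, 9, 9, 1]
The 2nd element (1-indexed) is at index 1.
Value = 95
Final answer: 95


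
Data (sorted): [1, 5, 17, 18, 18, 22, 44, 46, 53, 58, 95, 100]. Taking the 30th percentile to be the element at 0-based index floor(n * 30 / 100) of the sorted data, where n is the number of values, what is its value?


The dataset has n = 12 elements.
Index = floor(12 * 30 / 100) = floor(360 / 100) = floor(3.6) = 3
Counting from index 0 in the sorted data, the element at index 3 is 18.
Final answer: 18


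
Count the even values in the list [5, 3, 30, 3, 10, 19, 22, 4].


Check each element:
  5 is odd
  3 is odd
  30 is even
  3 is odd
  10 is even
  19 is odd
  22 is even
  4 is even
Evens: [30, 10, 22, 4]
Count of evens = 4
Final answer: 4


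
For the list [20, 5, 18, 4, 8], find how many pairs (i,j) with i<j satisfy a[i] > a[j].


For each element, count the later elements that are smaller than it:
  20 (index 0): smaller elements after it = [5, 18, 4, 8] -> 4
  5 (index 1): smaller elements after it = [4] -> 1
  18 (index 2): smaller elements after it = [4, 8] -> 2
  4 (index 3): smaller elements after it = [] -> 0
Total inversions = 4 + 1 + 2 + 0 = 7
Final answer: 7


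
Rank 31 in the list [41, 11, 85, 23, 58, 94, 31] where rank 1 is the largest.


Sort descending: [94, 85, 58, 41, 31, 23, 11]
Find 31 in the sorted list.
31 is at position 5.
Final answer: 5


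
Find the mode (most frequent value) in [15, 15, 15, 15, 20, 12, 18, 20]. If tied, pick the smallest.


Count the frequency of each value:
  12 appears 1 time(s)
  15 appears 4 time(s)
  18 appears 1 time(s)
  20 appears 2 time(s)
Maximum frequency is 4.
Only 15 reaches that frequency, so it is the mode.
Final answer: 15


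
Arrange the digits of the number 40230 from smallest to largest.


The number 40230 has digits: 4, 0, 2, 3, 0
Sorted: 0, 0, 2, 3, 4
Joining the sorted digits gives the result.
Final answer: 00234


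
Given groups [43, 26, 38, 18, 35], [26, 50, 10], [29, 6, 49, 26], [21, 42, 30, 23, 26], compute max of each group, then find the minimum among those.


Find max of each group:
  Group 1: [43, 26, 38, 18, 35] -> max = 43
  Group 2: [26, 50, 10] -> max = 50
  Group 3: [29, 6, 49, 26] -> max = 49
  Group 4: [21, 42, 30, 23, 26] -> max = 42
Maxes: [43, 50, 49, 42]
Minimum of maxes = 42
Final answer: 42


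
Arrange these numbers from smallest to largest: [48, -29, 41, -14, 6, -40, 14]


Original list: [48, -29, 41, -14, 6, -40, 14]
Repeatedly take the smallest remaining element:
  Remaining [48, -29, 41, -14, 6, -40, 14] -> smallest is -40
  Remaining [48, -29, 41, -14, 6, 14] -> smallest is -29
  Remaining [48, 41, -14, 6, 14] -> smallest is -14
  Remaining [48, 41, 6, 14] -> smallest is 6
  Remaining [48, 41, 14] -> smallest is 14
  Remaining [48, 41] -> smallest is 41
  Remaining [48] -> smallest is 48
Collecting the picks in order gives the sorted list.
Final answer: [-40, -29, -14, 6, 14, 41, 48]


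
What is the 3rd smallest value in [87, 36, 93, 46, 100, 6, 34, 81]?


Sort ascending: [6, 34, 36, 46, 81, 87, 93, 100]
The 3rd element (1-indexed) is at index 2.
Value = 36
Final answer: 36


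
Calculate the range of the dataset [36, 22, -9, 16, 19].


Maximum value: 36
Minimum value: -9
Range = 36 - (-9) = 45
Final answer: 45


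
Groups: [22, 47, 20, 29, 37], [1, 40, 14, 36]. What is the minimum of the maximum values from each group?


Find max of each group:
  Group 1: [22, 47, 20, 29, 37] -> max = 47
  Group 2: [1, 40, 14, 36] -> max = 40
Maxes: [47, 40]
Minimum of maxes = 40
Final answer: 40


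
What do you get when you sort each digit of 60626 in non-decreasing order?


The number 60626 has digits: 6, 0, 6, 2, 6
Sorted: 0, 2, 6, 6, 6
Joining the sorted digits gives the result.
Final answer: 02666


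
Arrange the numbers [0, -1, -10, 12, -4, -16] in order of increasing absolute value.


Compute absolute values:
  |0| = 0
  |-1| = 1
  |-10| = 10
  |12| = 12
  |-4| = 4
  |-16| = 16
Absolute values in increasing order: 0 < 1 < 4 < 10 < 12 < 16
Listing the original numbers in that order gives the answer.
Final answer: [0, -1, -4, -10, 12, -16]


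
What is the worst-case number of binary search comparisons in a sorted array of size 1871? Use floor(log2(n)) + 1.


Binary search halves the search space each step.
Maximum comparisons = floor(log2(1871)) + 1
log2(1871) = 10.8696
floor(log2(1871)) = 10, so 10 + 1 = 11
Final answer: 11


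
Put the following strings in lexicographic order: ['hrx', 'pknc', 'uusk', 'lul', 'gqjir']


Compare strings character by character (the first differing letter decides):
  'gqjir' < 'hrx' since 'g' < 'h' at position 1
  'hrx' < 'lul' since 'h' < 'l' at position 1
  'lul' < 'pknc' since 'l' < 'p' at position 1
  'pknc' < 'uusk' since 'p' < 'u' at position 1
Chaining these comparisons gives the alphabetical order.
Final answer: ['gqjir', 'hrx', 'lul', 'pknc', 'uusk']


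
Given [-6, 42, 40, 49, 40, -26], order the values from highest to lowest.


Original list: [-6, 42, 40, 49, 40, -26]
Repeatedly take the largest remaining element:
  Remaining [-6, 42, 40, 49, 40, -26] -> largest is 49
  Remaining [-6, 42, 40, 40, -26] -> largest is 42
  Remaining [-6, 40, 40, -26] -> largest is 40
  Remaining [-6, 40, -26] -> largest is 40
  Remaining [-6, -26] -> largest is -6
  Remaining [-26] -> largest is -26
Collecting the picks in order gives the descending list.
Final answer: [49, 42, 40, 40, -6, -26]


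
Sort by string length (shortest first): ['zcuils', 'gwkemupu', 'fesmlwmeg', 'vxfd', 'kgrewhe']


Compute lengths:
  'zcuils' has length 6
  'gwkemupu' has length 8
  'fesmlwmeg' has length 9
  'vxfd' has length 4
  'kgrewhe' has length 7
Lengths in increasing order: 4 < 6 < 7 < 8 < 9
Listing the words in that order gives the answer.
Final answer: ['vxfd', 'zcuils', 'kgrewhe', 'gwkemupu', 'fesmlwmeg']


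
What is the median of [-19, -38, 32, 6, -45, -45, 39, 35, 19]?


First, sort the list: [-45, -45, -38, -19, 6, 19, 32, 35, 39]
The list has 9 elements (odd count).
The middle index is 4 (0-based), and the element there is 6.
Final answer: 6


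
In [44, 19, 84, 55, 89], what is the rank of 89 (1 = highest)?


Sort descending: [89, 84, 55, 44, 19]
Find 89 in the sorted list.
89 is at position 1.
Final answer: 1


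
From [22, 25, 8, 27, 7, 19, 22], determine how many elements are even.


Check each element:
  22 is even
  25 is odd
  8 is even
  27 is odd
  7 is odd
  19 is odd
  22 is even
Evens: [22, 8, 22]
Count of evens = 3
Final answer: 3


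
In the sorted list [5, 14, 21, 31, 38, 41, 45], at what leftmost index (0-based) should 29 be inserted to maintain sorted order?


List is sorted: [5, 14, 21, 31, 38, 41, 45]
We need the leftmost position where 29 can be inserted, i.e. the first index whose element is >= 29 (or the end of the list if none is).
Binary search with low=0, high=7 (0-based indices):
  low=0, high=7, mid=3: a[3]=31 >= 29, so high = 3
  low=0, high=3, mid=1: a[1]=14 < 29, so low = 2
  low=2, high=3, mid=2: a[2]=21 < 29, so low = 3
Now low = high = 3, so the insertion index is 3.
Final answer: 3


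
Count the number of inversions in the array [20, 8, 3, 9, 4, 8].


For each element, count the later elements that are smaller than it:
  20 (index 0): smaller elements after it = [8, 3, 9, 4, 8] -> 5
  8 (index 1): smaller elements after it = [3, 4] -> 2
  3 (index 2): smaller elements after it = [] -> 0
  9 (index 3): smaller elements after it = [4, 8] -> 2
  4 (index 4): smaller elements after it = [] -> 0
Total inversions = 5 + 2 + 0 + 2 + 0 = 9
Final answer: 9


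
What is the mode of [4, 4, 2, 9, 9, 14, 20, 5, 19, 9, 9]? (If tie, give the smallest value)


Count the frequency of each value:
  2 appears 1 time(s)
  4 appears 2 time(s)
  5 appears 1 time(s)
  9 appears 4 time(s)
  14 appears 1 time(s)
  19 appears 1 time(s)
  20 appears 1 time(s)
Maximum frequency is 4.
Only 9 reaches that frequency, so it is the mode.
Final answer: 9


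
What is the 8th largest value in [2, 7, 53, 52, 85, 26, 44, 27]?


Sort descending: [85, 53, 52, 44, 27, 26, 7, 2]
The 8th element (1-indexed) is at index 7.
Value = 2
Final answer: 2


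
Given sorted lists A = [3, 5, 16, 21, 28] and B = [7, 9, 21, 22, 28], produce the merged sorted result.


List A: [3, 5, 16, 21, 28]
List B: [7, 9, 21, 22, 28]
Repeatedly compare the front elements and take the smaller:
  3 vs 7 -> take 3
  5 vs 7 -> take 5
  16 vs 7 -> take 7
  16 vs 9 -> take 9
  16 vs 21 -> take 16
  21 vs 21 -> take 21
  28 vs 21 -> take 21
  28 vs 22 -> take 22
  28 vs 28 -> take 28
  A is exhausted; append the rest of B: [28]
Final answer: [3, 5, 7, 9, 16, 21, 21, 22, 28, 28]


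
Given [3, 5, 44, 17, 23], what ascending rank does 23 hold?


Sort ascending: [3, 5, 17, 23, 44]
Find 23 in the sorted list.
23 is at position 4 (1-indexed).
Final answer: 4


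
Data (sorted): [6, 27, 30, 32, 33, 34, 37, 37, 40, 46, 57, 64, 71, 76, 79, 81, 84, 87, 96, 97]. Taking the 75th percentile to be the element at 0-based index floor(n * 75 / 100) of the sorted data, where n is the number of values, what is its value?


The dataset has n = 20 elements.
Index = floor(20 * 75 / 100) = floor(1500 / 100) = floor(15) = 15
Counting from index 0 in the sorted data, the element at index 15 is 81.
Final answer: 81


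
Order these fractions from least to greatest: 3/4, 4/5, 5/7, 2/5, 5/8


Convert to decimal for comparison:
  3/4 = 0.75
  4/5 = 0.8
  5/7 = 0.7143
  2/5 = 0.4
  5/8 = 0.625
Decimals in increasing order: 0.4 < 0.625 < 0.7143 < 0.75 < 0.8
Writing each back as its fraction gives the sorted order.
Final answer: 2/5, 5/8, 5/7, 3/4, 4/5


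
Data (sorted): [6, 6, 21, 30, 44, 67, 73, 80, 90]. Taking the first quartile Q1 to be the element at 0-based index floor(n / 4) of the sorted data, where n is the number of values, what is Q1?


The list has n = 9 elements.
Q1 index = floor(9 / 4) = floor(2.25) = 2
Counting from index 0 in the sorted data, the element at index 2 is 21.
Final answer: 21


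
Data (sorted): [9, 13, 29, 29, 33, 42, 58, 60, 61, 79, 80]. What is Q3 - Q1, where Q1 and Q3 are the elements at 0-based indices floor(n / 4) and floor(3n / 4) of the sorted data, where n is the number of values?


The data has n = 11 elements.
Q1 index = floor(11 / 4) = floor(2.75) = 2; Q3 index = floor(3 * 11 / 4) = floor(8.25) = 8
Q1 = element at index 2 = 29
Q3 = element at index 8 = 61
IQR = 61 - 29 = 32
Final answer: 32


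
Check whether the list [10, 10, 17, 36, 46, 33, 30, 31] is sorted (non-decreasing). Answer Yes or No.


Check consecutive pairs:
  10 <= 10? True
  10 <= 17? True
  17 <= 36? True
  36 <= 46? True
  46 <= 33? False
  33 <= 30? False
  30 <= 31? True
2 consecutive pair(s) are out of order, so the list is not sorted.
Final answer: No


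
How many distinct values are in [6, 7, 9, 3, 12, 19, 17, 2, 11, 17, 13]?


List all unique values:
Distinct values: [2, 3, 6, 7, 9, 11, 12, 13, 17, 19]
Count = 10
Final answer: 10


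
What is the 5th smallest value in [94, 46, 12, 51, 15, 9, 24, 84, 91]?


Sort ascending: [9, 12, 15, 24, 46, 51, 84, 91, 94]
The 5th element (1-indexed) is at index 4.
Value = 46
Final answer: 46


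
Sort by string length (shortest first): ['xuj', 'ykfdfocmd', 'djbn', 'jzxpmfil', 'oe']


Compute lengths:
  'xuj' has length 3
  'ykfdfocmd' has length 9
  'djbn' has length 4
  'jzxpmfil' has length 8
  'oe' has length 2
Lengths in increasing order: 2 < 3 < 4 < 8 < 9
Listing the words in that order gives the answer.
Final answer: ['oe', 'xuj', 'djbn', 'jzxpmfil', 'ykfdfocmd']


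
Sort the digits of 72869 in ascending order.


The number 72869 has digits: 7, 2, 8, 6, 9
Sorted: 2, 6, 7, 8, 9
Joining the sorted digits gives the result.
Final answer: 26789


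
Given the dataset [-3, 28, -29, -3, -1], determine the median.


First, sort the list: [-29, -3, -3, -1, 28]
The list has 5 elements (odd count).
The middle index is 2 (0-based), and the element there is -3.
Final answer: -3


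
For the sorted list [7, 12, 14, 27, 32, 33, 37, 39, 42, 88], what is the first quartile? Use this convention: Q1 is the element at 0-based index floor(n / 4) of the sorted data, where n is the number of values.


The list has n = 10 elements.
Q1 index = floor(10 / 4) = floor(2.5) = 2
Counting from index 0 in the sorted data, the element at index 2 is 14.
Final answer: 14


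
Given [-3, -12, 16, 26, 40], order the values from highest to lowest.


Original list: [-3, -12, 16, 26, 40]
Repeatedly take the largest remaining element:
  Remaining [-3, -12, 16, 26, 40] -> largest is 40
  Remaining [-3, -12, 16, 26] -> largest is 26
  Remaining [-3, -12, 16] -> largest is 16
  Remaining [-3, -12] -> largest is -3
  Remaining [-12] -> largest is -12
Collecting the picks in order gives the descending list.
Final answer: [40, 26, 16, -3, -12]


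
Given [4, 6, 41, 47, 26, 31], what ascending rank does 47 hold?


Sort ascending: [4, 6, 26, 31, 41, 47]
Find 47 in the sorted list.
47 is at position 6 (1-indexed).
Final answer: 6


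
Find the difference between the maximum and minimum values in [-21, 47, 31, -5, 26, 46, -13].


Maximum value: 47
Minimum value: -21
Range = 47 - (-21) = 68
Final answer: 68


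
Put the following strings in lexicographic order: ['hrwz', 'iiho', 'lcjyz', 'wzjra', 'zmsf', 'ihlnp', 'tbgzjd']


Compare strings character by character (the first differing letter decides):
  'hrwz' < 'ihlnp' since 'h' < 'i' at position 1
  'ihlnp' < 'iiho' since 'h' < 'i' at position 2
  'iiho' < 'lcjyz' since 'i' < 'l' at position 1
  'lcjyz' < 'tbgzjd' since 'l' < 't' at position 1
  'tbgzjd' < 'wzjra' since 't' < 'w' at position 1
  'wzjra' < 'zmsf' since 'w' < 'z' at position 1
Chaining these comparisons gives the alphabetical order.
Final answer: ['hrwz', 'ihlnp', 'iiho', 'lcjyz', 'tbgzjd', 'wzjra', 'zmsf']


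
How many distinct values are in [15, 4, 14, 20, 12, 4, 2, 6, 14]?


List all unique values:
Distinct values: [2, 4, 6, 12, 14, 15, 20]
Count = 7
Final answer: 7


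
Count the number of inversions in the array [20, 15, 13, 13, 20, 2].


For each element, count the later elements that are smaller than it:
  20 (index 0): smaller elements after it = [15, 13, 13, 2] -> 4
  15 (index 1): smaller elements after it = [13, 13, 2] -> 3
  13 (index 2): smaller elements after it = [2] -> 1
  13 (index 3): smaller elements after it = [2] -> 1
  20 (index 4): smaller elements after it = [2] -> 1
Total inversions = 4 + 3 + 1 + 1 + 1 = 10
Final answer: 10


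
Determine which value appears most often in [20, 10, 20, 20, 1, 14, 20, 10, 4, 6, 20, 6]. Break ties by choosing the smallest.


Count the frequency of each value:
  1 appears 1 time(s)
  4 appears 1 time(s)
  6 appears 2 time(s)
  10 appears 2 time(s)
  14 appears 1 time(s)
  20 appears 5 time(s)
Maximum frequency is 5.
Only 20 reaches that frequency, so it is the mode.
Final answer: 20


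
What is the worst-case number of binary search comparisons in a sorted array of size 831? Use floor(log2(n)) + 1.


Binary search halves the search space each step.
Maximum comparisons = floor(log2(831)) + 1
log2(831) = 9.6987
floor(log2(831)) = 9, so 9 + 1 = 10
Final answer: 10


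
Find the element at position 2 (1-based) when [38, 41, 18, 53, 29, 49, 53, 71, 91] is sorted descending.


Sort descending: [91, 71, 53, 53, 49, 41, 38, 29, 18]
The 2nd element (1-indexed) is at index 1.
Value = 71
Final answer: 71


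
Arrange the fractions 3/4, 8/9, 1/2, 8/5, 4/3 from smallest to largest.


Convert to decimal for comparison:
  3/4 = 0.75
  8/9 = 0.8889
  1/2 = 0.5
  8/5 = 1.6
  4/3 = 1.3333
Decimals in increasing order: 0.5 < 0.75 < 0.8889 < 1.3333 < 1.6
Writing each back as its fraction gives the sorted order.
Final answer: 1/2, 3/4, 8/9, 4/3, 8/5


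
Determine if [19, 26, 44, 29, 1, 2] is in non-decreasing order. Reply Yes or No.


Check consecutive pairs:
  19 <= 26? True
  26 <= 44? True
  44 <= 29? False
  29 <= 1? False
  1 <= 2? True
2 consecutive pair(s) are out of order, so the list is not sorted.
Final answer: No


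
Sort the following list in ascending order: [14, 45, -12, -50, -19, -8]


Original list: [14, 45, -12, -50, -19, -8]
Repeatedly take the smallest remaining element:
  Remaining [14, 45, -12, -50, -19, -8] -> smallest is -50
  Remaining [14, 45, -12, -19, -8] -> smallest is -19
  Remaining [14, 45, -12, -8] -> smallest is -12
  Remaining [14, 45, -8] -> smallest is -8
  Remaining [14, 45] -> smallest is 14
  Remaining [45] -> smallest is 45
Collecting the picks in order gives the sorted list.
Final answer: [-50, -19, -12, -8, 14, 45]


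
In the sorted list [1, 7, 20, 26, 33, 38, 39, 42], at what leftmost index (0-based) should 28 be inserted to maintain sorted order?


List is sorted: [1, 7, 20, 26, 33, 38, 39, 42]
We need the leftmost position where 28 can be inserted, i.e. the first index whose element is >= 28 (or the end of the list if none is).
Binary search with low=0, high=8 (0-based indices):
  low=0, high=8, mid=4: a[4]=33 >= 28, so high = 4
  low=0, high=4, mid=2: a[2]=20 < 28, so low = 3
  low=3, high=4, mid=3: a[3]=26 < 28, so low = 4
Now low = high = 4, so the insertion index is 4.
Final answer: 4


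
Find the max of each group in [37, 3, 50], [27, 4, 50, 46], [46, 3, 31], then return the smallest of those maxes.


Find max of each group:
  Group 1: [37, 3, 50] -> max = 50
  Group 2: [27, 4, 50, 46] -> max = 50
  Group 3: [46, 3, 31] -> max = 46
Maxes: [50, 50, 46]
Minimum of maxes = 46
Final answer: 46


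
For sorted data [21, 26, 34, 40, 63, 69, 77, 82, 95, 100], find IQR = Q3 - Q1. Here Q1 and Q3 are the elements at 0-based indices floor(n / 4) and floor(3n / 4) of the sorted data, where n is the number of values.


The data has n = 10 elements.
Q1 index = floor(10 / 4) = floor(2.5) = 2; Q3 index = floor(3 * 10 / 4) = floor(7.5) = 7
Q1 = element at index 2 = 34
Q3 = element at index 7 = 82
IQR = 82 - 34 = 48
Final answer: 48


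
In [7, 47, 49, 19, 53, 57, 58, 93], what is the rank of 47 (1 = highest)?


Sort descending: [93, 58, 57, 53, 49, 47, 19, 7]
Find 47 in the sorted list.
47 is at position 6.
Final answer: 6


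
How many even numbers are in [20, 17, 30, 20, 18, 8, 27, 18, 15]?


Check each element:
  20 is even
  17 is odd
  30 is even
  20 is even
  18 is even
  8 is even
  27 is odd
  18 is even
  15 is odd
Evens: [20, 30, 20, 18, 8, 18]
Count of evens = 6
Final answer: 6


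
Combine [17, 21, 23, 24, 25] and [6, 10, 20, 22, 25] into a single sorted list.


List A: [17, 21, 23, 24, 25]
List B: [6, 10, 20, 22, 25]
Repeatedly compare the front elements and take the smaller:
  17 vs 6 -> take 6
  17 vs 10 -> take 10
  17 vs 20 -> take 17
  21 vs 20 -> take 20
  21 vs 22 -> take 21
  23 vs 22 -> take 22
  23 vs 25 -> take 23
  24 vs 25 -> take 24
  25 vs 25 -> take 25
  A is exhausted; append the rest of B: [25]
Final answer: [6, 10, 17, 20, 21, 22, 23, 24, 25, 25]


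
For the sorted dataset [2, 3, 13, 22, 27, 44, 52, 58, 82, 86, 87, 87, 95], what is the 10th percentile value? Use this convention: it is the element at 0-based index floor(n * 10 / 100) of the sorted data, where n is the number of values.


The dataset has n = 13 elements.
Index = floor(13 * 10 / 100) = floor(130 / 100) = floor(1.3) = 1
Counting from index 0 in the sorted data, the element at index 1 is 3.
Final answer: 3


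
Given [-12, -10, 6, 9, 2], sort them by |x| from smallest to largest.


Compute absolute values:
  |-12| = 12
  |-10| = 10
  |6| = 6
  |9| = 9
  |2| = 2
Absolute values in increasing order: 2 < 6 < 9 < 10 < 12
Listing the original numbers in that order gives the answer.
Final answer: [2, 6, 9, -10, -12]


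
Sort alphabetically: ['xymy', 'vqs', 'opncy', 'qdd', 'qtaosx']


Compare strings character by character (the first differing letter decides):
  'opncy' < 'qdd' since 'o' < 'q' at position 1
  'qdd' < 'qtaosx' since 'd' < 't' at position 2
  'qtaosx' < 'vqs' since 'q' < 'v' at position 1
  'vqs' < 'xymy' since 'v' < 'x' at position 1
Chaining these comparisons gives the alphabetical order.
Final answer: ['opncy', 'qdd', 'qtaosx', 'vqs', 'xymy']


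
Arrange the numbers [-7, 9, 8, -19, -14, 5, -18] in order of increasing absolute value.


Compute absolute values:
  |-7| = 7
  |9| = 9
  |8| = 8
  |-19| = 19
  |-14| = 14
  |5| = 5
  |-18| = 18
Absolute values in increasing order: 5 < 7 < 8 < 9 < 14 < 18 < 19
Listing the original numbers in that order gives the answer.
Final answer: [5, -7, 8, 9, -14, -18, -19]


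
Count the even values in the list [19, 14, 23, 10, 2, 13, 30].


Check each element:
  19 is odd
  14 is even
  23 is odd
  10 is even
  2 is even
  13 is odd
  30 is even
Evens: [14, 10, 2, 30]
Count of evens = 4
Final answer: 4


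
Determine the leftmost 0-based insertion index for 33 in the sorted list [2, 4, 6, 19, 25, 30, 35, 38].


List is sorted: [2, 4, 6, 19, 25, 30, 35, 38]
We need the leftmost position where 33 can be inserted, i.e. the first index whose element is >= 33 (or the end of the list if none is).
Binary search with low=0, high=8 (0-based indices):
  low=0, high=8, mid=4: a[4]=25 < 33, so low = 5
  low=5, high=8, mid=6: a[6]=35 >= 33, so high = 6
  low=5, high=6, mid=5: a[5]=30 < 33, so low = 6
Now low = high = 6, so the insertion index is 6.
Final answer: 6


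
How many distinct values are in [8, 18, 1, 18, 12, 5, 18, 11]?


List all unique values:
Distinct values: [1, 5, 8, 11, 12, 18]
Count = 6
Final answer: 6


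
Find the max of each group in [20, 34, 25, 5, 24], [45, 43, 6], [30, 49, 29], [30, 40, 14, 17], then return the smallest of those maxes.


Find max of each group:
  Group 1: [20, 34, 25, 5, 24] -> max = 34
  Group 2: [45, 43, 6] -> max = 45
  Group 3: [30, 49, 29] -> max = 49
  Group 4: [30, 40, 14, 17] -> max = 40
Maxes: [34, 45, 49, 40]
Minimum of maxes = 34
Final answer: 34


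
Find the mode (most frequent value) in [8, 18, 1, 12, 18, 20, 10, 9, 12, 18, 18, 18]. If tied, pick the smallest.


Count the frequency of each value:
  1 appears 1 time(s)
  8 appears 1 time(s)
  9 appears 1 time(s)
  10 appears 1 time(s)
  12 appears 2 time(s)
  18 appears 5 time(s)
  20 appears 1 time(s)
Maximum frequency is 5.
Only 18 reaches that frequency, so it is the mode.
Final answer: 18


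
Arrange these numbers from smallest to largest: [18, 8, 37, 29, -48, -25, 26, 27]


Original list: [18, 8, 37, 29, -48, -25, 26, 27]
Repeatedly take the smallest remaining element:
  Remaining [18, 8, 37, 29, -48, -25, 26, 27] -> smallest is -48
  Remaining [18, 8, 37, 29, -25, 26, 27] -> smallest is -25
  Remaining [18, 8, 37, 29, 26, 27] -> smallest is 8
  Remaining [18, 37, 29, 26, 27] -> smallest is 18
  Remaining [37, 29, 26, 27] -> smallest is 26
  Remaining [37, 29, 27] -> smallest is 27
  Remaining [37, 29] -> smallest is 29
  Remaining [37] -> smallest is 37
Collecting the picks in order gives the sorted list.
Final answer: [-48, -25, 8, 18, 26, 27, 29, 37]


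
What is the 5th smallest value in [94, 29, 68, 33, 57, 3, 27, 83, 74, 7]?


Sort ascending: [3, 7, 27, 29, 33, 57, 68, 74, 83, 94]
The 5th element (1-indexed) is at index 4.
Value = 33
Final answer: 33


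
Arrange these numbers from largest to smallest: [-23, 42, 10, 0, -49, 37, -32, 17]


Original list: [-23, 42, 10, 0, -49, 37, -32, 17]
Repeatedly take the largest remaining element:
  Remaining [-23, 42, 10, 0, -49, 37, -32, 17] -> largest is 42
  Remaining [-23, 10, 0, -49, 37, -32, 17] -> largest is 37
  Remaining [-23, 10, 0, -49, -32, 17] -> largest is 17
  Remaining [-23, 10, 0, -49, -32] -> largest is 10
  Remaining [-23, 0, -49, -32] -> largest is 0
  Remaining [-23, -49, -32] -> largest is -23
  Remaining [-49, -32] -> largest is -32
  Remaining [-49] -> largest is -49
Collecting the picks in order gives the descending list.
Final answer: [42, 37, 17, 10, 0, -23, -32, -49]


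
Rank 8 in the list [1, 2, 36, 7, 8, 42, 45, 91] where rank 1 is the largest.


Sort descending: [91, 45, 42, 36, 8, 7, 2, 1]
Find 8 in the sorted list.
8 is at position 5.
Final answer: 5


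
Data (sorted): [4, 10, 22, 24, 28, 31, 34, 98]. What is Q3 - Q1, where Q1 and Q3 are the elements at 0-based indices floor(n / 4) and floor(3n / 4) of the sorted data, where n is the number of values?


The data has n = 8 elements.
Q1 index = floor(8 / 4) = floor(2) = 2; Q3 index = floor(3 * 8 / 4) = floor(6) = 6
Q1 = element at index 2 = 22
Q3 = element at index 6 = 34
IQR = 34 - 22 = 12
Final answer: 12


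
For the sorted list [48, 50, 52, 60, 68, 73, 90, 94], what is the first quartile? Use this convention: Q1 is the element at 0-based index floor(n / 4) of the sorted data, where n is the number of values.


The list has n = 8 elements.
Q1 index = floor(8 / 4) = floor(2) = 2
Counting from index 0 in the sorted data, the element at index 2 is 52.
Final answer: 52


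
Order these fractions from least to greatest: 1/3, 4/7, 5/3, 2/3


Convert to decimal for comparison:
  1/3 = 0.3333
  4/7 = 0.5714
  5/3 = 1.6667
  2/3 = 0.6667
Decimals in increasing order: 0.3333 < 0.5714 < 0.6667 < 1.6667
Writing each back as its fraction gives the sorted order.
Final answer: 1/3, 4/7, 2/3, 5/3


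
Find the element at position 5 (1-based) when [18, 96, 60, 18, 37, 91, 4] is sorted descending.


Sort descending: [96, 91, 60, 37, 18, 18, 4]
The 5th element (1-indexed) is at index 4.
Value = 18
Final answer: 18


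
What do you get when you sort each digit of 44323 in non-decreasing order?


The number 44323 has digits: 4, 4, 3, 2, 3
Sorted: 2, 3, 3, 4, 4
Joining the sorted digits gives the result.
Final answer: 23344


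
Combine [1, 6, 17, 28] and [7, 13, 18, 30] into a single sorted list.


List A: [1, 6, 17, 28]
List B: [7, 13, 18, 30]
Repeatedly compare the front elements and take the smaller:
  1 vs 7 -> take 1
  6 vs 7 -> take 6
  17 vs 7 -> take 7
  17 vs 13 -> take 13
  17 vs 18 -> take 17
  28 vs 18 -> take 18
  28 vs 30 -> take 28
  A is exhausted; append the rest of B: [30]
Final answer: [1, 6, 7, 13, 17, 18, 28, 30]


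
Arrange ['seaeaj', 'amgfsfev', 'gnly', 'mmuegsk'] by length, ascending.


Compute lengths:
  'seaeaj' has length 6
  'amgfsfev' has length 8
  'gnly' has length 4
  'mmuegsk' has length 7
Lengths in increasing order: 4 < 6 < 7 < 8
Listing the words in that order gives the answer.
Final answer: ['gnly', 'seaeaj', 'mmuegsk', 'amgfsfev']


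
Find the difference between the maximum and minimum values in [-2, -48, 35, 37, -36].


Maximum value: 37
Minimum value: -48
Range = 37 - (-48) = 85
Final answer: 85


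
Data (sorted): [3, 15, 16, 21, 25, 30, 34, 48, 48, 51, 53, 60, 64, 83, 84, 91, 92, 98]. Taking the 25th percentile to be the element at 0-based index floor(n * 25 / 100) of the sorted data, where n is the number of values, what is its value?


The dataset has n = 18 elements.
Index = floor(18 * 25 / 100) = floor(450 / 100) = floor(4.5) = 4
Counting from index 0 in the sorted data, the element at index 4 is 25.
Final answer: 25


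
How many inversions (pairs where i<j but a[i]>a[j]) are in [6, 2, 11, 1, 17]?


For each element, count the later elements that are smaller than it:
  6 (index 0): smaller elements after it = [2, 1] -> 2
  2 (index 1): smaller elements after it = [1] -> 1
  11 (index 2): smaller elements after it = [1] -> 1
  1 (index 3): smaller elements after it = [] -> 0
Total inversions = 2 + 1 + 1 + 0 = 4
Final answer: 4


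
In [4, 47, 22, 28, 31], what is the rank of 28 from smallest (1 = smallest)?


Sort ascending: [4, 22, 28, 31, 47]
Find 28 in the sorted list.
28 is at position 3 (1-indexed).
Final answer: 3


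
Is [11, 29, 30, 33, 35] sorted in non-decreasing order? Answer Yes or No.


Check consecutive pairs:
  11 <= 29? True
  29 <= 30? True
  30 <= 33? True
  33 <= 35? True
Every consecutive pair is in order, so the list is non-decreasing.
Final answer: Yes


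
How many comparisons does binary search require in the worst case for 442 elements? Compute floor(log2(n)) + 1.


Binary search halves the search space each step.
Maximum comparisons = floor(log2(442)) + 1
log2(442) = 8.7879
floor(log2(442)) = 8, so 8 + 1 = 9
Final answer: 9


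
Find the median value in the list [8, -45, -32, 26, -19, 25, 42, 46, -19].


First, sort the list: [-45, -32, -19, -19, 8, 25, 26, 42, 46]
The list has 9 elements (odd count).
The middle index is 4 (0-based), and the element there is 8.
Final answer: 8


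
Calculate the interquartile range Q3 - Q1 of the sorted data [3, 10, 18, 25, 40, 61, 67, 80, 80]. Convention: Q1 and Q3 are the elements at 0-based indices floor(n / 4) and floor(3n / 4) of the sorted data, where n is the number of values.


The data has n = 9 elements.
Q1 index = floor(9 / 4) = floor(2.25) = 2; Q3 index = floor(3 * 9 / 4) = floor(6.75) = 6
Q1 = element at index 2 = 18
Q3 = element at index 6 = 67
IQR = 67 - 18 = 49
Final answer: 49


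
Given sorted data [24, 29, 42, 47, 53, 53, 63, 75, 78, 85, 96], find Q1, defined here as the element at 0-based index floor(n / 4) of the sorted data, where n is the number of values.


The list has n = 11 elements.
Q1 index = floor(11 / 4) = floor(2.75) = 2
Counting from index 0 in the sorted data, the element at index 2 is 42.
Final answer: 42


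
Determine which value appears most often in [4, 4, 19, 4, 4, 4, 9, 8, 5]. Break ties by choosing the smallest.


Count the frequency of each value:
  4 appears 5 time(s)
  5 appears 1 time(s)
  8 appears 1 time(s)
  9 appears 1 time(s)
  19 appears 1 time(s)
Maximum frequency is 5.
Only 4 reaches that frequency, so it is the mode.
Final answer: 4


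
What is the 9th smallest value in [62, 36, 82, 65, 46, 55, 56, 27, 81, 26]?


Sort ascending: [26, 27, 36, 46, 55, 56, 62, 65, 81, 82]
The 9th element (1-indexed) is at index 8.
Value = 81
Final answer: 81


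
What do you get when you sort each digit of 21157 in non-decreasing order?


The number 21157 has digits: 2, 1, 1, 5, 7
Sorted: 1, 1, 2, 5, 7
Joining the sorted digits gives the result.
Final answer: 11257


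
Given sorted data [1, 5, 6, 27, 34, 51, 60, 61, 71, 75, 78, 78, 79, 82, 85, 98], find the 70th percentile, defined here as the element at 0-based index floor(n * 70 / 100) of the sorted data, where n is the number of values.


The dataset has n = 16 elements.
Index = floor(16 * 70 / 100) = floor(1120 / 100) = floor(11.2) = 11
Counting from index 0 in the sorted data, the element at index 11 is 78.
Final answer: 78


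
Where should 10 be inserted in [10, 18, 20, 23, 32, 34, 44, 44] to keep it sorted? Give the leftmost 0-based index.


List is sorted: [10, 18, 20, 23, 32, 34, 44, 44]
We need the leftmost position where 10 can be inserted, i.e. the first index whose element is >= 10 (or the end of the list if none is).
Binary search with low=0, high=8 (0-based indices):
  low=0, high=8, mid=4: a[4]=32 >= 10, so high = 4
  low=0, high=4, mid=2: a[2]=20 >= 10, so high = 2
  low=0, high=2, mid=1: a[1]=18 >= 10, so high = 1
  low=0, high=1, mid=0: a[0]=10 >= 10, so high = 0
Now low = high = 0, so the insertion index is 0.
Final answer: 0


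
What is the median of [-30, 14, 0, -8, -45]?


First, sort the list: [-45, -30, -8, 0, 14]
The list has 5 elements (odd count).
The middle index is 2 (0-based), and the element there is -8.
Final answer: -8


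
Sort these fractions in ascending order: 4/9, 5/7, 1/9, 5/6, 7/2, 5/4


Convert to decimal for comparison:
  4/9 = 0.4444
  5/7 = 0.7143
  1/9 = 0.1111
  5/6 = 0.8333
  7/2 = 3.5
  5/4 = 1.25
Decimals in increasing order: 0.1111 < 0.4444 < 0.7143 < 0.8333 < 1.25 < 3.5
Writing each back as its fraction gives the sorted order.
Final answer: 1/9, 4/9, 5/7, 5/6, 5/4, 7/2


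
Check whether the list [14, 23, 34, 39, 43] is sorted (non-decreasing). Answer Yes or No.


Check consecutive pairs:
  14 <= 23? True
  23 <= 34? True
  34 <= 39? True
  39 <= 43? True
Every consecutive pair is in order, so the list is non-decreasing.
Final answer: Yes


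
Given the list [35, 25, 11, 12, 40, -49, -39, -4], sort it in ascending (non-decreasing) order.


Original list: [35, 25, 11, 12, 40, -49, -39, -4]
Repeatedly take the smallest remaining element:
  Remaining [35, 25, 11, 12, 40, -49, -39, -4] -> smallest is -49
  Remaining [35, 25, 11, 12, 40, -39, -4] -> smallest is -39
  Remaining [35, 25, 11, 12, 40, -4] -> smallest is -4
  Remaining [35, 25, 11, 12, 40] -> smallest is 11
  Remaining [35, 25, 12, 40] -> smallest is 12
  Remaining [35, 25, 40] -> smallest is 25
  Remaining [35, 40] -> smallest is 35
  Remaining [40] -> smallest is 40
Collecting the picks in order gives the sorted list.
Final answer: [-49, -39, -4, 11, 12, 25, 35, 40]


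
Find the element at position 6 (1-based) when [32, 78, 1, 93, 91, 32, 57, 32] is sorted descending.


Sort descending: [93, 91, 78, 57, 32, 32, 32, 1]
The 6th element (1-indexed) is at index 5.
Value = 32
Final answer: 32


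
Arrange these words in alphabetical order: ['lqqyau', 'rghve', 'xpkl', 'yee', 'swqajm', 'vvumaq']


Compare strings character by character (the first differing letter decides):
  'lqqyau' < 'rghve' since 'l' < 'r' at position 1
  'rghve' < 'swqajm' since 'r' < 's' at position 1
  'swqajm' < 'vvumaq' since 's' < 'v' at position 1
  'vvumaq' < 'xpkl' since 'v' < 'x' at position 1
  'xpkl' < 'yee' since 'x' < 'y' at position 1
Chaining these comparisons gives the alphabetical order.
Final answer: ['lqqyau', 'rghve', 'swqajm', 'vvumaq', 'xpkl', 'yee']
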